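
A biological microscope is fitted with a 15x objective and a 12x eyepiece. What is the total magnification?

180

The overall magnification of a compound microscope is the product of the objective and eyepiece magnifications:
M = M_obj x M_eye = 15 x 12 = 180.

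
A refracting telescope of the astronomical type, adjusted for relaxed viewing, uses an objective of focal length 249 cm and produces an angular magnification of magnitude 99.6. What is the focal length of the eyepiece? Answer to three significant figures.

2.50 cm

|M| = f_obj/f_eye, so f_eye = f_obj/|M| = 249/99.6 = 2.500 cm.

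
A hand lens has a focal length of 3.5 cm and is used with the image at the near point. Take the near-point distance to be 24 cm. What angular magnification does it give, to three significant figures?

7.86

M = 1 + D/f = 1 + 24/3.5 = 7.857.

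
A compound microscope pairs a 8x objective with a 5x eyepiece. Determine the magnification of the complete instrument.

40

The overall magnification of a compound microscope is the product of the objective and eyepiece magnifications:
M = M_obj x M_eye = 8 x 5 = 40.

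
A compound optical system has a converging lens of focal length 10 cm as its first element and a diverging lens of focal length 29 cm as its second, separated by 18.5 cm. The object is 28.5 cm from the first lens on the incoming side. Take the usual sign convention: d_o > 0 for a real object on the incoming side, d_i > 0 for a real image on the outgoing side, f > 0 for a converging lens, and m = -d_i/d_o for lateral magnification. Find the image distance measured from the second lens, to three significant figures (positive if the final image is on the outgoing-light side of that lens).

Applying the thin-lens equation to the first lens, 1/10 = 1/28.5 + 1/d_i1, which gives d_i1 = 15.405 cm.
That image sits 3.095 cm in front of the second lens, so d_o2 = 3.095 cm.
Applying the thin-lens equation again with f_2 = -29 cm and d_o2 = 3.095 cm gives d_i2 = -2.796 cm.

-2.80 cm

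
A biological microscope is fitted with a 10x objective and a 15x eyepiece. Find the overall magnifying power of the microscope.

The overall magnification of a compound microscope is the product of the objective and eyepiece magnifications:
M = M_obj x M_eye = 10 x 15 = 150.

150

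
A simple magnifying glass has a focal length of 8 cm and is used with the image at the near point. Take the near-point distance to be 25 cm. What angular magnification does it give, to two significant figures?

M = 1 + D/f = 1 + 25/8 = 4.125.

4.1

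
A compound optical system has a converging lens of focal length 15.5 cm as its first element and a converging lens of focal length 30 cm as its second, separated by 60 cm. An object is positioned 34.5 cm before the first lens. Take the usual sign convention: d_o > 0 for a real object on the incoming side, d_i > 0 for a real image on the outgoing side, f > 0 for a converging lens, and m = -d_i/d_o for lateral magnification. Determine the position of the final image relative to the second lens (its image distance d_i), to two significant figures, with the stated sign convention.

520 cm

Lens 1: 1/d_i1 = 1/f_1 - 1/d_o1 = 1/15.5 - 1/34.5 = 0.03553 cm^-1, so d_i1 = 28.145 cm.
That image sits 31.855 cm in front of the second lens, so d_o2 = 31.855 cm.
Lens 2: 1/d_i2 = 1/f_2 - 1/d_o2 = 1/30 - 1/(31.855) = 0.00194 cm^-1, so d_i2 = 515.106 cm.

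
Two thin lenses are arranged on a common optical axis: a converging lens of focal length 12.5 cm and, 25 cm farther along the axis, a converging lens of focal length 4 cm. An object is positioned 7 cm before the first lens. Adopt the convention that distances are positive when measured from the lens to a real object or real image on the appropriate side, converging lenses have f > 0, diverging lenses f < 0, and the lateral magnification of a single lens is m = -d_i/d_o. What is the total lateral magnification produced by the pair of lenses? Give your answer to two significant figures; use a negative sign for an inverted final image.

First lens: d_i1 = 1/(1/12.5 - 1/7) = -15.909 cm.
m_1 = -(-15.909)/7 = 2.2727.
With d_i1 < 0 the first image is virtual and lies on the object side; the object distance for lens 2 is d_o2 = 25 - (-15.909) = 40.909 cm.
Second lens: d_i2 = 1/(1/4 - 1/(40.909)) = 4.433 cm.
m_2 = -(4.433)/(40.909) = -0.1084.
Overall magnification: m = m_1 m_2 = -0.2463.

-0.25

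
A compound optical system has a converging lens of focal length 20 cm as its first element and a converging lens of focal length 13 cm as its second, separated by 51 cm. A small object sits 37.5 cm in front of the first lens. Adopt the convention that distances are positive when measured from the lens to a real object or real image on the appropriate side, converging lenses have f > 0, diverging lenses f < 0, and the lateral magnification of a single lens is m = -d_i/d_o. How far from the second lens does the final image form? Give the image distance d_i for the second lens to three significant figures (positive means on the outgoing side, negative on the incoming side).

-21.8 cm

Lens 1: 1/d_i1 = 1/f_1 - 1/d_o1 = 1/20 - 1/37.5 = 0.02333 cm^-1, so d_i1 = 42.857 cm.
Object distance for lens 2: d_o2 = 51 - 42.857 = 8.143 cm.
Lens 2: 1/d_i2 = 1/f_2 - 1/d_o2 = 1/13 - 1/(8.143) = -0.04588 cm^-1, so d_i2 = -21.794 cm.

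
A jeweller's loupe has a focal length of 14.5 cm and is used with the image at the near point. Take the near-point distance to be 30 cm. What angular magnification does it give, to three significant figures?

M = 1 + D/f = 1 + 30/14.5 = 3.069.

3.07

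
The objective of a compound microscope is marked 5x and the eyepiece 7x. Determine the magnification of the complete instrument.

35

The overall magnification of a compound microscope is the product of the objective and eyepiece magnifications:
M = M_obj x M_eye = 5 x 7 = 35.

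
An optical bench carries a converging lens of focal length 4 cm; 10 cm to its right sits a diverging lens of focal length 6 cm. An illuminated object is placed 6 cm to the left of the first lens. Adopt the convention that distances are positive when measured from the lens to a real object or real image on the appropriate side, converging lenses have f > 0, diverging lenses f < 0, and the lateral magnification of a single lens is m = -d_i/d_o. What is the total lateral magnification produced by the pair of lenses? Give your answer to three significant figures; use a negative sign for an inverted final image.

-3.00

Applying the thin-lens equation to the first lens, 1/4 = 1/6 + 1/d_i1, which gives d_i1 = 12.000 cm.
Its lateral magnification is m_1 = -d_i1/d_o1 = -(12.000)/6 = -2.0000.
This image would form 12.000 cm past lens 1, i.e. 2.000 cm beyond lens 2, so it is a virtual object for lens 2: d_o2 = 10 - 12.000 = -2.000 cm.
Applying the thin-lens equation again with f_2 = -6 cm and d_o2 = -2.000 cm gives d_i2 = 3.000 cm.
m_2 = -(3.000)/(-2.000) = 1.5000.
The system's lateral magnification is m_1 m_2 = (-2.0000)(1.5000) = -3.0000.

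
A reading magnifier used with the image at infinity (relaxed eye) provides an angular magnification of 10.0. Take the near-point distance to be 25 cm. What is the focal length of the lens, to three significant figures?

2.50 cm

For the image at infinity, M = D/f.
f = D/M = 25/10.0 = 2.500 cm.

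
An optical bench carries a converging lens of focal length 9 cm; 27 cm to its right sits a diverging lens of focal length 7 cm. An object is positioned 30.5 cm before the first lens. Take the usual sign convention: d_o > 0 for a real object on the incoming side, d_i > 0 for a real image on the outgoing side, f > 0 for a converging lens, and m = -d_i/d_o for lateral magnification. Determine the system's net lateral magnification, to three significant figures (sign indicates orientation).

Applying the thin-lens equation to the first lens, 1/9 = 1/30.5 + 1/d_i1, which gives d_i1 = 12.767 cm.
Its lateral magnification is m_1 = -d_i1/d_o1 = -(12.767)/30.5 = -0.4186.
Object distance for lens 2: d_o2 = 27 - 12.767 = 14.233 cm.
Applying the thin-lens equation again with f_2 = -7 cm and d_o2 = 14.233 cm gives d_i2 = -4.692 cm.
m_2 = -(-4.692)/(14.233) = 0.3297.
Total m = m_1 x m_2 = (-0.4186)(0.3297) = -0.1380.

-0.138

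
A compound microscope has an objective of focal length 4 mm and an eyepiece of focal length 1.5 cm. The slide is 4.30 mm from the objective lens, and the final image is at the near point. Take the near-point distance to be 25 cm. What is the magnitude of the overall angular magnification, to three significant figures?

236

Convert to cm: f_obj = 4 mm = 0.4 cm; d_o = 4.30 mm = 0.43 cm.
Objective: 1/d_i = 1/f_obj - 1/d_o = 1/0.4 - 1/0.43 = 0.17442 cm^-1, so d_i = 5.733 cm.
m_obj = -d_i/d_o = -5.733/0.43 = -13.333.
Eyepiece angular magnification (image at near point): M_eye = 1 + D/f_e = 1 + 25/1.5 = 17.667.
Overall M = m_obj x M_eye = (-13.333)(17.667) = -235.56.
|M| = 235.56.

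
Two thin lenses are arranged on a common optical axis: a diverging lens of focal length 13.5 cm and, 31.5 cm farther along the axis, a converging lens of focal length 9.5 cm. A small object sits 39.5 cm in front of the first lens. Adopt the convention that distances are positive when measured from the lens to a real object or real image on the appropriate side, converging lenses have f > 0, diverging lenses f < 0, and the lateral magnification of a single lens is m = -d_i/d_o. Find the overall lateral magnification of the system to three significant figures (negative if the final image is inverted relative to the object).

Lens 1: 1/d_i1 = 1/f_1 - 1/d_o1 = 1/(-13.5) - 1/39.5 = -0.09939 cm^-1, so d_i1 = -10.061 cm.
m_1 = -(-10.061)/39.5 = 0.2547.
The intermediate image is virtual, 10.061 cm to the left of lens 1, so d_o2 = L - d_i1 = 31.5 - (-10.061) = 41.561 cm.
Lens 2: 1/d_i2 = 1/f_2 - 1/d_o2 = 1/9.5 - 1/(41.561) = 0.08120 cm^-1, so d_i2 = 12.315 cm.
m_2 = -(12.315)/(41.561) = -0.2963.
Overall magnification: m = m_1 m_2 = -0.0755.

-0.0755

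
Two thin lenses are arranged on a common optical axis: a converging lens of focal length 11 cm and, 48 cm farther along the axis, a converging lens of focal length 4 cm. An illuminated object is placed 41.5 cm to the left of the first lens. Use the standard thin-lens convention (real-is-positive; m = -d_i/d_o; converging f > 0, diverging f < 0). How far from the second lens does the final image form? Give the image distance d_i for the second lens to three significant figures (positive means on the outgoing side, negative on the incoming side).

4.55 cm

First lens: d_i1 = 1/(1/11 - 1/41.5) = 14.967 cm.
Object distance for lens 2: d_o2 = 48 - 14.967 = 33.033 cm.
Second lens: d_i2 = 1/(1/4 - 1/(33.033)) = 4.551 cm.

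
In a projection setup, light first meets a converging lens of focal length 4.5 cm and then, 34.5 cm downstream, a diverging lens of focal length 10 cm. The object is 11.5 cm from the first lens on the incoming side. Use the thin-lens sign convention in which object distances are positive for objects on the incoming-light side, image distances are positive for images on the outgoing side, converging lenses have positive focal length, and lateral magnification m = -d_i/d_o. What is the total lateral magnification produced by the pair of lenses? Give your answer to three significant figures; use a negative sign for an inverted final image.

Applying the thin-lens equation to the first lens, 1/4.5 = 1/11.5 + 1/d_i1, which gives d_i1 = 7.393 cm.
Its lateral magnification is m_1 = -d_i1/d_o1 = -(7.393)/11.5 = -0.6429.
The intermediate image is 7.393 cm to the right of lens 1, so d_o2 = L - d_i1 = 34.5 - 7.393 = 27.107 cm.
Applying the thin-lens equation again with f_2 = -10 cm and d_o2 = 27.107 cm gives d_i2 = -7.305 cm.
m_2 = -(-7.305)/(27.107) = 0.2695.
Overall magnification: m = m_1 m_2 = -0.1732.

-0.173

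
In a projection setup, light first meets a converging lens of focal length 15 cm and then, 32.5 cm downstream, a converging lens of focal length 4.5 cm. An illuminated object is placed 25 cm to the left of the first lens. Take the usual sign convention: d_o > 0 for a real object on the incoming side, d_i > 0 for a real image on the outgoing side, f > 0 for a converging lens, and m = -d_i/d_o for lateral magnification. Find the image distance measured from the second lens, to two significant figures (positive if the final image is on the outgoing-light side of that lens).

Lens 1: 1/d_i1 = 1/f_1 - 1/d_o1 = 1/15 - 1/25 = 0.02667 cm^-1, so d_i1 = 37.500 cm.
Since 37.500 cm > 32.5 cm, the first image lies past the second lens and serves as a virtual object: d_o2 = L - d_i1 = -5.000 cm.
Lens 2: 1/d_i2 = 1/f_2 - 1/d_o2 = 1/4.5 - 1/(-5.000) = 0.42222 cm^-1, so d_i2 = 2.368 cm.

2.4 cm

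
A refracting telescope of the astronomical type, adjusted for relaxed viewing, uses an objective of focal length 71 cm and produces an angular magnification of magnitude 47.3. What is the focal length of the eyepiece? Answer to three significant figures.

|M| = f_obj/f_eye, so f_eye = f_obj/|M| = 71/47.3 = 1.501 cm.

1.50 cm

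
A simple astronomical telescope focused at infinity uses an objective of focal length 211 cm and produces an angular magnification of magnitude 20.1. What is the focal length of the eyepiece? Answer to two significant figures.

|M| = f_obj/f_eye, so f_eye = f_obj/|M| = 211/20.1 = 10.498 cm.

10 cm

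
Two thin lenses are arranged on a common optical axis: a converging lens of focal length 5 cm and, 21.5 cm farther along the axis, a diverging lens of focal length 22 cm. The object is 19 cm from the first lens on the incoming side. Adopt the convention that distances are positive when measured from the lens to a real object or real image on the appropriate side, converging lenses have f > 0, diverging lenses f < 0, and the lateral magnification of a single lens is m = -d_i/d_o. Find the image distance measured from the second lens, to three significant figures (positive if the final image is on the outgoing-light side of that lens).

-8.82 cm

First lens: d_i1 = 1/(1/5 - 1/19) = 6.786 cm.
That image sits 14.714 cm in front of the second lens, so d_o2 = 14.714 cm.
Second lens: d_i2 = 1/(1/(-22) - 1/(14.714)) = -8.817 cm.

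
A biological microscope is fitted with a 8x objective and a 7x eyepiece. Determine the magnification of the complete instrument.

56

The overall magnification of a compound microscope is the product of the objective and eyepiece magnifications:
M = M_obj x M_eye = 8 x 7 = 56.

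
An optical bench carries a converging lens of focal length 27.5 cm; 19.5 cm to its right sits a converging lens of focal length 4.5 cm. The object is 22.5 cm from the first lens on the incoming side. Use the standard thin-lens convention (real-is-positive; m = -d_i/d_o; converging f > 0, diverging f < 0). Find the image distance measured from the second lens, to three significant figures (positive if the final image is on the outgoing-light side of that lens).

First lens: d_i1 = 1/(1/27.5 - 1/22.5) = -123.750 cm.
The intermediate image is virtual, 123.750 cm to the left of lens 1, so d_o2 = L - d_i1 = 19.5 - (-123.750) = 143.250 cm.
Second lens: d_i2 = 1/(1/4.5 - 1/(143.250)) = 4.646 cm.

4.65 cm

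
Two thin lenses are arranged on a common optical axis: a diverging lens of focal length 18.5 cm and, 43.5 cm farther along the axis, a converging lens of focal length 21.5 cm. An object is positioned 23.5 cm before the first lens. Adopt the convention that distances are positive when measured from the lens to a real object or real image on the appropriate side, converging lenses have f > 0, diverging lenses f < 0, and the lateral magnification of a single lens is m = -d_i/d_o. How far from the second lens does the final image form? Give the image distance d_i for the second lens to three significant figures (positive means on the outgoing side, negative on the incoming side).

35.8 cm

Applying the thin-lens equation to the first lens, 1/(-18.5) = 1/23.5 + 1/d_i1, which gives d_i1 = -10.351 cm.
The intermediate image is virtual, 10.351 cm to the left of lens 1, so d_o2 = L - d_i1 = 43.5 - (-10.351) = 53.851 cm.
Applying the thin-lens equation again with f_2 = 21.5 cm and d_o2 = 53.851 cm gives d_i2 = 35.789 cm.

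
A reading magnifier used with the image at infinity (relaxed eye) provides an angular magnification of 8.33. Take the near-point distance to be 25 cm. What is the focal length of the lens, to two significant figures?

3.0 cm

For the image at infinity, M = D/f.
f = D/M = 25/8.33 = 3.001 cm.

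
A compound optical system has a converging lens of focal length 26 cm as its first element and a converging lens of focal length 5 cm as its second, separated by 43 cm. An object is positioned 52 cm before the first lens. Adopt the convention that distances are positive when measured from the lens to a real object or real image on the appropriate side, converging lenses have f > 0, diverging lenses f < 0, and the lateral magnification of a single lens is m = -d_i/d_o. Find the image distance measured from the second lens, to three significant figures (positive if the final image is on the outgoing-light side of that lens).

Lens 1: 1/d_i1 = 1/f_1 - 1/d_o1 = 1/26 - 1/52 = 0.01923 cm^-1, so d_i1 = 52.000 cm.
Since 52.000 cm > 43 cm, the first image lies past the second lens and serves as a virtual object: d_o2 = L - d_i1 = -9.000 cm.
Lens 2: 1/d_i2 = 1/f_2 - 1/d_o2 = 1/5 - 1/(-9.000) = 0.31111 cm^-1, so d_i2 = 3.214 cm.

3.21 cm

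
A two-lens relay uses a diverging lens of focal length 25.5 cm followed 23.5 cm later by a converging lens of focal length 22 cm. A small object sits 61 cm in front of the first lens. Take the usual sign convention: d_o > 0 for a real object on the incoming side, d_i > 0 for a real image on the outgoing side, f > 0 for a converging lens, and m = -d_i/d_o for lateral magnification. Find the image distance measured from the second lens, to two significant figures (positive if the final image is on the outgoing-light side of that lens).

Lens 1: 1/d_i1 = 1/f_1 - 1/d_o1 = 1/(-25.5) - 1/61 = -0.05561 cm^-1, so d_i1 = -17.983 cm.
With d_i1 < 0 the first image is virtual and lies on the object side; the object distance for lens 2 is d_o2 = 23.5 - (-17.983) = 41.483 cm.
Lens 2: 1/d_i2 = 1/f_2 - 1/d_o2 = 1/22 - 1/(41.483) = 0.02135 cm^-1, so d_i2 = 46.843 cm.

47 cm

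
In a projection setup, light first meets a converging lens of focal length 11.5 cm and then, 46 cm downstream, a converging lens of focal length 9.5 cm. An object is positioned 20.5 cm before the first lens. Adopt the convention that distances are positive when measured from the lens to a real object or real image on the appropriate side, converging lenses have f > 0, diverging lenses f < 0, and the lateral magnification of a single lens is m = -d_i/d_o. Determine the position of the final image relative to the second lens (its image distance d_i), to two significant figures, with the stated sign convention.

18 cm

First lens: d_i1 = 1/(1/11.5 - 1/20.5) = 26.194 cm.
That image sits 19.806 cm in front of the second lens, so d_o2 = 19.806 cm.
Second lens: d_i2 = 1/(1/9.5 - 1/(19.806)) = 18.257 cm.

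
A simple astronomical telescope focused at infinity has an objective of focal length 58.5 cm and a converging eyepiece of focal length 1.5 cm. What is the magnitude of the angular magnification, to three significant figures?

39.0

|M| = f_obj/|f_eye| = 58.5/1.5 = 39.000.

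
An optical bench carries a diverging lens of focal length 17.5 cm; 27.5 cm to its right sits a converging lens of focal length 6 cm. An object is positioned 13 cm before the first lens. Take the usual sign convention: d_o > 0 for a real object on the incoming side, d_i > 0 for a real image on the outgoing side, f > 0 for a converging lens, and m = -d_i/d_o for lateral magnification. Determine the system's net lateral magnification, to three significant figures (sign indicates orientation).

-0.119

First lens: d_i1 = 1/(1/(-17.5) - 1/13) = -7.459 cm.
m_1 = -(-7.459)/13 = 0.5738.
The intermediate image is virtual, 7.459 cm to the left of lens 1, so d_o2 = L - d_i1 = 27.5 - (-7.459) = 34.959 cm.
Second lens: d_i2 = 1/(1/6 - 1/(34.959)) = 7.243 cm.
m_2 = -(7.243)/(34.959) = -0.2072.
The system's lateral magnification is m_1 m_2 = (0.5738)(-0.2072) = -0.1189.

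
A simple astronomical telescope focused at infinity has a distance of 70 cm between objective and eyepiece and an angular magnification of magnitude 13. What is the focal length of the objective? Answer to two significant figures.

65 cm

In normal adjustment the tube length equals f_obj + f_eye and |M| = f_obj/f_eye.
So f_obj = 13 f_eye and 13 f_eye + f_eye = 70 cm, giving f_eye = 70/14 = 5.000 cm and f_obj = 65.000 cm.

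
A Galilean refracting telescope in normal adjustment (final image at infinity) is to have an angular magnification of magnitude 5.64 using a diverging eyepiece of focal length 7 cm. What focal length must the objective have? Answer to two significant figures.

39 cm

|M| = f_obj/|f_eye|, so f_obj = |M| x |f_eye| = 5.64 x 7 = 39.480 cm.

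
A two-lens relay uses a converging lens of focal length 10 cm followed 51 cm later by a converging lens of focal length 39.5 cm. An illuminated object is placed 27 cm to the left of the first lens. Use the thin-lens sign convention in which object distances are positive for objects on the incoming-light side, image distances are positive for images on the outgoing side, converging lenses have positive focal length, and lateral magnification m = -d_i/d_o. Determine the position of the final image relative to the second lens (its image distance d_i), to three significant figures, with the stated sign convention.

-317 cm

Lens 1: 1/d_i1 = 1/f_1 - 1/d_o1 = 1/10 - 1/27 = 0.06296 cm^-1, so d_i1 = 15.882 cm.
The intermediate image is 15.882 cm to the right of lens 1, so d_o2 = L - d_i1 = 51 - 15.882 = 35.118 cm.
Lens 2: 1/d_i2 = 1/f_2 - 1/d_o2 = 1/39.5 - 1/(35.118) = -0.00316 cm^-1, so d_i2 = -316.530 cm.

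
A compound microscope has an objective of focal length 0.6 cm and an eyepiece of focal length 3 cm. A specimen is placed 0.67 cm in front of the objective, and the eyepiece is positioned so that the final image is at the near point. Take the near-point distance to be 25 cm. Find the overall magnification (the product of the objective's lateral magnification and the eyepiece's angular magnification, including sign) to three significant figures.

Objective: 1/d_i = 1/f_obj - 1/d_o = 1/0.6 - 1/0.67 = 0.17413 cm^-1, so d_i = 5.743 cm.
m_obj = -d_i/d_o = -5.743/0.67 = -8.571.
Eyepiece angular magnification (image at near point): M_eye = 1 + D/f_e = 1 + 25/3 = 9.333.
Overall M = m_obj x M_eye = (-8.571)(9.333) = -80.00.

-80.0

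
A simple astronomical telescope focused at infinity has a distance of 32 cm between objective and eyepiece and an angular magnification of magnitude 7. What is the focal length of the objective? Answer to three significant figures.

28.0 cm

In normal adjustment the tube length equals f_obj + f_eye and |M| = f_obj/f_eye.
So f_obj = 7 f_eye and 7 f_eye + f_eye = 32 cm, giving f_eye = 32/8 = 4.000 cm and f_obj = 28.000 cm.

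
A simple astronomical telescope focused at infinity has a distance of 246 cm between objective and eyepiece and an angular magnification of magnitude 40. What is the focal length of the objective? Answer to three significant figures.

In normal adjustment the tube length equals f_obj + f_eye and |M| = f_obj/f_eye.
So f_obj = 40 f_eye and 40 f_eye + f_eye = 246 cm, giving f_eye = 246/41 = 6.000 cm and f_obj = 240.000 cm.

240 cm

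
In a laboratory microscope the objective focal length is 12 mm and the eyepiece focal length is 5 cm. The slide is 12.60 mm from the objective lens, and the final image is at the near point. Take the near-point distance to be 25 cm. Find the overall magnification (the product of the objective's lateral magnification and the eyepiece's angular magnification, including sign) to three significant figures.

-120

Convert to cm: f_obj = 12 mm = 1.2 cm; d_o = 12.60 mm = 1.26 cm.
Objective: 1/d_i = 1/f_obj - 1/d_o = 1/1.2 - 1/1.26 = 0.03968 cm^-1, so d_i = 25.200 cm.
m_obj = -d_i/d_o = -25.200/1.26 = -20.000.
Eyepiece angular magnification (image at near point): M_eye = 1 + D/f_e = 1 + 25/5 = 6.000.
Overall M = m_obj x M_eye = (-20.000)(6.000) = -120.00.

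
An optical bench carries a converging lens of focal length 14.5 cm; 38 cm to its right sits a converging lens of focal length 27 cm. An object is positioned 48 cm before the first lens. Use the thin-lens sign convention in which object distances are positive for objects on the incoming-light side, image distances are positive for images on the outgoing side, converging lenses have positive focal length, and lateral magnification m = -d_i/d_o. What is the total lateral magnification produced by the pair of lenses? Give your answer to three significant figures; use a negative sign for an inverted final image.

-1.20

Applying the thin-lens equation to the first lens, 1/14.5 = 1/48 + 1/d_i1, which gives d_i1 = 20.776 cm.
Its lateral magnification is m_1 = -d_i1/d_o1 = -(20.776)/48 = -0.4328.
That image sits 17.224 cm in front of the second lens, so d_o2 = 17.224 cm.
Applying the thin-lens equation again with f_2 = 27 cm and d_o2 = 17.224 cm gives d_i2 = -47.569 cm.
m_2 = -(-47.569)/(17.224) = 2.7618.
The system's lateral magnification is m_1 m_2 = (-0.4328)(2.7618) = -1.1954.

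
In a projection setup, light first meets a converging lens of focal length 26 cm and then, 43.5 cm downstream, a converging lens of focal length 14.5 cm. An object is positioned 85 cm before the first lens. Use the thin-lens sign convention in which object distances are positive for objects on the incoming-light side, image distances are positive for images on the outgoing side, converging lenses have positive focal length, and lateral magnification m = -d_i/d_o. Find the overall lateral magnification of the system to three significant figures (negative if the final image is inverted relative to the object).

Lens 1: 1/d_i1 = 1/f_1 - 1/d_o1 = 1/26 - 1/85 = 0.02670 cm^-1, so d_i1 = 37.458 cm.
m_1 = -(37.458)/85 = -0.4407.
Object distance for lens 2: d_o2 = 43.5 - 37.458 = 6.042 cm.
Lens 2: 1/d_i2 = 1/f_2 - 1/d_o2 = 1/14.5 - 1/(6.042) = -0.09653 cm^-1, so d_i2 = -10.359 cm.
m_2 = -(-10.359)/(6.042) = 1.7144.
Overall magnification: m = m_1 m_2 = -0.7555.

-0.756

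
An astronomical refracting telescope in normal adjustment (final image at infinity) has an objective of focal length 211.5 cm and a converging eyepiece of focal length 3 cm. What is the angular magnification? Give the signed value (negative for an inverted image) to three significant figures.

-70.5

M = -f_obj/f_eye = -211.5/(3) = -70.500.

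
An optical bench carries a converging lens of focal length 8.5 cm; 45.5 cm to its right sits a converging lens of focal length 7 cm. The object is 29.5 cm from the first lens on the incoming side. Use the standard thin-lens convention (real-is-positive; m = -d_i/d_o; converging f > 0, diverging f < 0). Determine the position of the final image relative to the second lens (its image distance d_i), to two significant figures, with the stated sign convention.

First lens: d_i1 = 1/(1/8.5 - 1/29.5) = 11.940 cm.
That image sits 33.560 cm in front of the second lens, so d_o2 = 33.560 cm.
Second lens: d_i2 = 1/(1/7 - 1/(33.560)) = 8.845 cm.

8.8 cm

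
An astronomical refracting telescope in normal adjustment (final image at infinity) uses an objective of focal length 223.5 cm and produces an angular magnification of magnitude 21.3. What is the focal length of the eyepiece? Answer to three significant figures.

|M| = f_obj/f_eye, so f_eye = f_obj/|M| = 223.5/21.3 = 10.493 cm.

10.5 cm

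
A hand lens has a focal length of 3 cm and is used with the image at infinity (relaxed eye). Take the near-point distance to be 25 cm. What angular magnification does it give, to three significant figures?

8.33

M = D/f = 25/3 = 8.333.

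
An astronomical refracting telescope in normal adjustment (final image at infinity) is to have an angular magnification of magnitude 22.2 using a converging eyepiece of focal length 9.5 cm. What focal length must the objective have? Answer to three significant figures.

|M| = f_obj/|f_eye|, so f_obj = |M| x |f_eye| = 22.2 x 9.5 = 210.900 cm.

211 cm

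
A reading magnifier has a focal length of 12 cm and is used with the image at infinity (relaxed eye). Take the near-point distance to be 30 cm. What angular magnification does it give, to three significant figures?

2.50

M = D/f = 30/12 = 2.500.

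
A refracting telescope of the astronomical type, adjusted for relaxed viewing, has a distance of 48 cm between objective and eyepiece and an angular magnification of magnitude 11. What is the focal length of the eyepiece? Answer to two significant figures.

In normal adjustment the tube length equals f_obj + f_eye and |M| = f_obj/f_eye.
So f_obj = 11 f_eye and 11 f_eye + f_eye = 48 cm, giving f_eye = 48/12 = 4.000 cm and f_obj = 44.000 cm.

4.0 cm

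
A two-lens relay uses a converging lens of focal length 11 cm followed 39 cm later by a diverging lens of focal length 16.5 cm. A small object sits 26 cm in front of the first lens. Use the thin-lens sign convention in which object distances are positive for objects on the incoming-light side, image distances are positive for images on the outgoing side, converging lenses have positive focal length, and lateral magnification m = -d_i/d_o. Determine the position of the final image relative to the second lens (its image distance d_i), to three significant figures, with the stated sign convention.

First lens: d_i1 = 1/(1/11 - 1/26) = 19.067 cm.
That image sits 19.933 cm in front of the second lens, so d_o2 = 19.933 cm.
Second lens: d_i2 = 1/(1/(-16.5) - 1/(19.933)) = -9.027 cm.

-9.03 cm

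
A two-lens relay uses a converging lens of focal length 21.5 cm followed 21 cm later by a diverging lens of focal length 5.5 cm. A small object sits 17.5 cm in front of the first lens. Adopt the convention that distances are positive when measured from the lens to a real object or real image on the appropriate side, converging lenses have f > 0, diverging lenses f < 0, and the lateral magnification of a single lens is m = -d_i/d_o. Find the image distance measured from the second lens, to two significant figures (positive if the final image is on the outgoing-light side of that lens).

First lens: d_i1 = 1/(1/21.5 - 1/17.5) = -94.063 cm.
With d_i1 < 0 the first image is virtual and lies on the object side; the object distance for lens 2 is d_o2 = 21 - (-94.063) = 115.063 cm.
Second lens: d_i2 = 1/(1/(-5.5) - 1/(115.063)) = -5.249 cm.

-5.2 cm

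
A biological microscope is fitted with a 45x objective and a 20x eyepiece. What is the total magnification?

900

The overall magnification of a compound microscope is the product of the objective and eyepiece magnifications:
M = M_obj x M_eye = 45 x 20 = 900.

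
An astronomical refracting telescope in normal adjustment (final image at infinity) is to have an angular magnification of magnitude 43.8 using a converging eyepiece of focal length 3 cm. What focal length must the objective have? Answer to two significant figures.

|M| = f_obj/|f_eye|, so f_obj = |M| x |f_eye| = 43.8 x 3 = 131.400 cm.

130 cm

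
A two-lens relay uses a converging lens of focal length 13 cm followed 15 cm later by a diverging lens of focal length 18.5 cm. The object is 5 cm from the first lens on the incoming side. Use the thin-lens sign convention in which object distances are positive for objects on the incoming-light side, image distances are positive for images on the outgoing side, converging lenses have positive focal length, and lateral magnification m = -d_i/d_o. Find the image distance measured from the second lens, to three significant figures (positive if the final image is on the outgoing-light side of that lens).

-10.3 cm

First lens: d_i1 = 1/(1/13 - 1/5) = -8.125 cm.
The intermediate image is virtual, 8.125 cm to the left of lens 1, so d_o2 = L - d_i1 = 15 - (-8.125) = 23.125 cm.
Second lens: d_i2 = 1/(1/(-18.5) - 1/(23.125)) = -10.278 cm.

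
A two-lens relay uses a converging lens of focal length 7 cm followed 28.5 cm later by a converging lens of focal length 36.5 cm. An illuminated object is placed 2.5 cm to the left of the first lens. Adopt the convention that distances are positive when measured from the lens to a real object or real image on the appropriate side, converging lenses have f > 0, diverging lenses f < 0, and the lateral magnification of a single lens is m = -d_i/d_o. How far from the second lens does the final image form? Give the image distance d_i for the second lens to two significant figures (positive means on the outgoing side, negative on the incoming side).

First lens: d_i1 = 1/(1/7 - 1/2.5) = -3.889 cm.
With d_i1 < 0 the first image is virtual and lies on the object side; the object distance for lens 2 is d_o2 = 28.5 - (-3.889) = 32.389 cm.
Second lens: d_i2 = 1/(1/36.5 - 1/(32.389)) = -287.561 cm.

-290 cm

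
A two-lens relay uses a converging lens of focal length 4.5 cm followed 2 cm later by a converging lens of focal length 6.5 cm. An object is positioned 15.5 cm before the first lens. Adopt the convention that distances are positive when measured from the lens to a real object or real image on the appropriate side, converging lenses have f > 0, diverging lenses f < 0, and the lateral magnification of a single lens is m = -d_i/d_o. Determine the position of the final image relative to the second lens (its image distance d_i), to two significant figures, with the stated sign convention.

Lens 1: 1/d_i1 = 1/f_1 - 1/d_o1 = 1/4.5 - 1/15.5 = 0.15771 cm^-1, so d_i1 = 6.341 cm.
This image would form 6.341 cm past lens 1, i.e. 4.341 cm beyond lens 2, so it is a virtual object for lens 2: d_o2 = 2 - 6.341 = -4.341 cm.
Lens 2: 1/d_i2 = 1/f_2 - 1/d_o2 = 1/6.5 - 1/(-4.341) = 0.38421 cm^-1, so d_i2 = 2.603 cm.

2.6 cm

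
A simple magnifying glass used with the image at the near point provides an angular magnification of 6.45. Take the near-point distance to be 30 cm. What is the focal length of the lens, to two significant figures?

5.5 cm

For the image at the near point, M = 1 + D/f.
f = D/(M - 1) = 30/(6.45 - 1) = 5.505 cm.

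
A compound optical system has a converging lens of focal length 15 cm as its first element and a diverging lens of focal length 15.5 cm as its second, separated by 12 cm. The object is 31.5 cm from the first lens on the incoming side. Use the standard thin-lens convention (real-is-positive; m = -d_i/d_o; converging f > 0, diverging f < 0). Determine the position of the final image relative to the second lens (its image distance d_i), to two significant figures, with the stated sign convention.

-230 cm

Lens 1: 1/d_i1 = 1/f_1 - 1/d_o1 = 1/15 - 1/31.5 = 0.03492 cm^-1, so d_i1 = 28.636 cm.
Since 28.636 cm > 12 cm, the first image lies past the second lens and serves as a virtual object: d_o2 = L - d_i1 = -16.636 cm.
Lens 2: 1/d_i2 = 1/f_2 - 1/d_o2 = 1/(-15.5) - 1/(-16.636) = -0.00441 cm^-1, so d_i2 = -226.920 cm.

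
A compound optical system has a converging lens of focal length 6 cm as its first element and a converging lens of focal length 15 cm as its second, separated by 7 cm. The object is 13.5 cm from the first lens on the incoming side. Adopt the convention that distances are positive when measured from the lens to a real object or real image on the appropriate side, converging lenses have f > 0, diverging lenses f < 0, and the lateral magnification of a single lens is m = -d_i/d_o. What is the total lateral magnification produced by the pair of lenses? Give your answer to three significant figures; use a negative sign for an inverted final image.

-0.638

Applying the thin-lens equation to the first lens, 1/6 = 1/13.5 + 1/d_i1, which gives d_i1 = 10.800 cm.
Its lateral magnification is m_1 = -d_i1/d_o1 = -(10.800)/13.5 = -0.8000.
Since 10.800 cm > 7 cm, the first image lies past the second lens and serves as a virtual object: d_o2 = L - d_i1 = -3.800 cm.
Applying the thin-lens equation again with f_2 = 15 cm and d_o2 = -3.800 cm gives d_i2 = 3.032 cm.
m_2 = -(3.032)/(-3.800) = 0.7979.
The system's lateral magnification is m_1 m_2 = (-0.8000)(0.7979) = -0.6383.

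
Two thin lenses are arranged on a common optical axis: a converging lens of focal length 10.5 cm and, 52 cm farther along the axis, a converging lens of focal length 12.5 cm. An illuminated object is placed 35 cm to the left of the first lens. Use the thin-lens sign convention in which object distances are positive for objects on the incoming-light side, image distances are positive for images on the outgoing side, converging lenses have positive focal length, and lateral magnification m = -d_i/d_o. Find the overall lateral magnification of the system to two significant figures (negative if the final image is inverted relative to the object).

0.22

Applying the thin-lens equation to the first lens, 1/10.5 = 1/35 + 1/d_i1, which gives d_i1 = 15.000 cm.
Its lateral magnification is m_1 = -d_i1/d_o1 = -(15.000)/35 = -0.4286.
The intermediate image is 15.000 cm to the right of lens 1, so d_o2 = L - d_i1 = 52 - 15.000 = 37.000 cm.
Applying the thin-lens equation again with f_2 = 12.5 cm and d_o2 = 37.000 cm gives d_i2 = 18.878 cm.
m_2 = -(18.878)/(37.000) = -0.5102.
Total m = m_1 x m_2 = (-0.4286)(-0.5102) = 0.2187.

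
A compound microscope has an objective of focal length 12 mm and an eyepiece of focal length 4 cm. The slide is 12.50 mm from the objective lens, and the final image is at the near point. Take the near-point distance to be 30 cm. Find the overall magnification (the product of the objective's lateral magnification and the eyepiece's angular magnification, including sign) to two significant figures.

-200

Convert to cm: f_obj = 12 mm = 1.2 cm; d_o = 12.50 mm = 1.25 cm.
Objective: 1/d_i = 1/f_obj - 1/d_o = 1/1.2 - 1/1.25 = 0.03333 cm^-1, so d_i = 30.000 cm.
m_obj = -d_i/d_o = -30.000/1.25 = -24.000.
Eyepiece angular magnification (image at near point): M_eye = 1 + D/f_e = 1 + 30/4 = 8.500.
Overall M = m_obj x M_eye = (-24.000)(8.500) = -204.00.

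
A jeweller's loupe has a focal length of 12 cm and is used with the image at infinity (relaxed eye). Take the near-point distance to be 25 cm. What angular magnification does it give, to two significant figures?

2.1

M = D/f = 25/12 = 2.083.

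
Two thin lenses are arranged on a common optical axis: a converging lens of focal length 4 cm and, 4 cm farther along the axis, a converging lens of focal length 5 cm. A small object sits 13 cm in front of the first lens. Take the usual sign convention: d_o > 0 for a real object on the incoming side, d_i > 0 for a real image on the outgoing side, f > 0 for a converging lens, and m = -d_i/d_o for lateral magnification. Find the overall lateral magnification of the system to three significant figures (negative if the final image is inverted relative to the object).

-0.328

Lens 1: 1/d_i1 = 1/f_1 - 1/d_o1 = 1/4 - 1/13 = 0.17308 cm^-1, so d_i1 = 5.778 cm.
m_1 = -(5.778)/13 = -0.4444.
Since 5.778 cm > 4 cm, the first image lies past the second lens and serves as a virtual object: d_o2 = L - d_i1 = -1.778 cm.
Lens 2: 1/d_i2 = 1/f_2 - 1/d_o2 = 1/5 - 1/(-1.778) = 0.76250 cm^-1, so d_i2 = 1.311 cm.
m_2 = -(1.311)/(-1.778) = 0.7377.
The system's lateral magnification is m_1 m_2 = (-0.4444)(0.7377) = -0.3279.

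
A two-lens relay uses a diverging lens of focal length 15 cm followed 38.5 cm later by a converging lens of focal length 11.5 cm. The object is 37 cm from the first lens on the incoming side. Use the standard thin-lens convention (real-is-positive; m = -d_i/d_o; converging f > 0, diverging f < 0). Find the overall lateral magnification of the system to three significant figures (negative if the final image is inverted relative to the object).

Lens 1: 1/d_i1 = 1/f_1 - 1/d_o1 = 1/(-15) - 1/37 = -0.09369 cm^-1, so d_i1 = -10.673 cm.
m_1 = -(-10.673)/37 = 0.2885.
The intermediate image is virtual, 10.673 cm to the left of lens 1, so d_o2 = L - d_i1 = 38.5 - (-10.673) = 49.173 cm.
Lens 2: 1/d_i2 = 1/f_2 - 1/d_o2 = 1/11.5 - 1/(49.173) = 0.06662 cm^-1, so d_i2 = 15.010 cm.
m_2 = -(15.010)/(49.173) = -0.3053.
The system's lateral magnification is m_1 m_2 = (0.2885)(-0.3053) = -0.0881.

-0.0881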